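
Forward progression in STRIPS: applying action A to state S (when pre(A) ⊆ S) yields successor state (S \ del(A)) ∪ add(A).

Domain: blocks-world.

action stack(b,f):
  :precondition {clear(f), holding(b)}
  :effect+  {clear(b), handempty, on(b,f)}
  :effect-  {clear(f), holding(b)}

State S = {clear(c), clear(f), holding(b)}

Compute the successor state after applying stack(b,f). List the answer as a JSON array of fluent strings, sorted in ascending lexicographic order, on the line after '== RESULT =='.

Progress:
  pre ⊆ S: {clear(f), holding(b)} ⊆ S  — applicable
  S \ del = {clear(c)}
  ∪ add   = {clear(b), clear(c), handempty, on(b,f)}

== RESULT ==
["clear(b)", "clear(c)", "handempty", "on(b,f)"]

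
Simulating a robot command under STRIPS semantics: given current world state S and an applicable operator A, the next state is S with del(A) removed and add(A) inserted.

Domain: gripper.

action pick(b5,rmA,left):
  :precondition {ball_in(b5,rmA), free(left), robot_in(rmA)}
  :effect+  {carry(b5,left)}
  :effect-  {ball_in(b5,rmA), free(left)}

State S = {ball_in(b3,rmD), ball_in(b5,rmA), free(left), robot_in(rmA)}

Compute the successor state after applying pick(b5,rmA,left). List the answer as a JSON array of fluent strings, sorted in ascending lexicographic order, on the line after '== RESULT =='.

Progress:
  pre ⊆ S: {ball_in(b5,rmA), free(left), robot_in(rmA)} ⊆ S  — applicable
  S \ del = {ball_in(b3,rmD), robot_in(rmA)}
  ∪ add   = {ball_in(b3,rmD), carry(b5,left), robot_in(rmA)}

== RESULT ==
["ball_in(b3,rmD)", "carry(b5,left)", "robot_in(rmA)"]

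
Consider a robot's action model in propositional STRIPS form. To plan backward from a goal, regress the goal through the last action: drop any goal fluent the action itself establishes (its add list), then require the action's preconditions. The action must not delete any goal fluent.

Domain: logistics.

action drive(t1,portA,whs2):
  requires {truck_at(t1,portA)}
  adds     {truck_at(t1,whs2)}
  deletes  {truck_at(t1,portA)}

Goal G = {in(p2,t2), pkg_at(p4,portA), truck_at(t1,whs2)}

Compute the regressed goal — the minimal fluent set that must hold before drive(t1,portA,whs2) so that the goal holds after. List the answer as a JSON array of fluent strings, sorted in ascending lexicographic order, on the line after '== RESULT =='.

Regress:
  G ∩ del = {}  (empty — regression defined)
  G \ add = {in(p2,t2), pkg_at(p4,portA), truck_at(t1,whs2)} \ {truck_at(t1,whs2)} = {in(p2,t2), pkg_at(p4,portA)}
  ∪ pre   = {in(p2,t2), pkg_at(p4,portA)} ∪ {truck_at(t1,portA)}
          = {in(p2,t2), pkg_at(p4,portA), truck_at(t1,portA)}

== RESULT ==
["in(p2,t2)", "pkg_at(p4,portA)", "truck_at(t1,portA)"]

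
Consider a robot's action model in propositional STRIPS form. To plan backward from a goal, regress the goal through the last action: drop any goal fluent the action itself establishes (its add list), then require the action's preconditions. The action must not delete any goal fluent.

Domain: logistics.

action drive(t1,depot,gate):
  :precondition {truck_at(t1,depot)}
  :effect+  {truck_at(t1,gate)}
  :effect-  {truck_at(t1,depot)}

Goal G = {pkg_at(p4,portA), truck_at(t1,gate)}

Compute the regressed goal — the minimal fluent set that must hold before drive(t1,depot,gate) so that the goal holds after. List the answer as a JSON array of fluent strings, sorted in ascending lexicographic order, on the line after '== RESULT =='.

Compute (G \ add) ∪ pre:
  G ∩ del = {}  (empty — regression defined)
  G \ add = {pkg_at(p4,portA), truck_at(t1,gate)} \ {truck_at(t1,gate)} = {pkg_at(p4,portA)}
  ∪ pre   = {pkg_at(p4,portA)} ∪ {truck_at(t1,depot)}
          = {pkg_at(p4,portA), truck_at(t1,depot)}

== RESULT ==
["pkg_at(p4,portA)", "truck_at(t1,depot)"]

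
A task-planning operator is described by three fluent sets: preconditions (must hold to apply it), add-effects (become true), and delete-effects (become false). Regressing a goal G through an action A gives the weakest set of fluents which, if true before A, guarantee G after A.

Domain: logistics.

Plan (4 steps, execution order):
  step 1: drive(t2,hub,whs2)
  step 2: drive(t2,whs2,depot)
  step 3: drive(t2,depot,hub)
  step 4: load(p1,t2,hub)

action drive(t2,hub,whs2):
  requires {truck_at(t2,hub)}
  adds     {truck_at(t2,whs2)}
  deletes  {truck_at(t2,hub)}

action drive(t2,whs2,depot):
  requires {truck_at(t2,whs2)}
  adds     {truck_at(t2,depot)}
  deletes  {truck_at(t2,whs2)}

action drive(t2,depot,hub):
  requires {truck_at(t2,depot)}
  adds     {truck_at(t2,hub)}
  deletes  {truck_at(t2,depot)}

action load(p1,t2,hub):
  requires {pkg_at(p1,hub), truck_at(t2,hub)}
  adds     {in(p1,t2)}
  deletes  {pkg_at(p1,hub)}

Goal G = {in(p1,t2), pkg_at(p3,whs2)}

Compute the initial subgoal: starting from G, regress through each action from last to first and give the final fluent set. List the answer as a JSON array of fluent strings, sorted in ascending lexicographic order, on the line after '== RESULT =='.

Regress step by step:
  through step 4 (load(p1,t2,hub)): drop {in(p1,t2)}, keep {pkg_at(p3,whs2)}, require {pkg_at(p1,hub), truck_at(t2,hub)}
    → {pkg_at(p1,hub), pkg_at(p3,whs2), truck_at(t2,hub)}
  through step 3 (drive(t2,depot,hub)): drop {truck_at(t2,hub)}, keep {pkg_at(p1,hub), pkg_at(p3,whs2)}, require {truck_at(t2,depot)}
    → {pkg_at(p1,hub), pkg_at(p3,whs2), truck_at(t2,depot)}
  through step 2 (drive(t2,whs2,depot)): drop {truck_at(t2,depot)}, keep {pkg_at(p1,hub), pkg_at(p3,whs2)}, require {truck_at(t2,whs2)}
    → {pkg_at(p1,hub), pkg_at(p3,whs2), truck_at(t2,whs2)}
  through step 1 (drive(t2,hub,whs2)): drop {truck_at(t2,whs2)}, keep {pkg_at(p1,hub), pkg_at(p3,whs2)}, require {truck_at(t2,hub)}
    → {pkg_at(p1,hub), pkg_at(p3,whs2), truck_at(t2,hub)}

== RESULT ==
["pkg_at(p1,hub)", "pkg_at(p3,whs2)", "truck_at(t2,hub)"]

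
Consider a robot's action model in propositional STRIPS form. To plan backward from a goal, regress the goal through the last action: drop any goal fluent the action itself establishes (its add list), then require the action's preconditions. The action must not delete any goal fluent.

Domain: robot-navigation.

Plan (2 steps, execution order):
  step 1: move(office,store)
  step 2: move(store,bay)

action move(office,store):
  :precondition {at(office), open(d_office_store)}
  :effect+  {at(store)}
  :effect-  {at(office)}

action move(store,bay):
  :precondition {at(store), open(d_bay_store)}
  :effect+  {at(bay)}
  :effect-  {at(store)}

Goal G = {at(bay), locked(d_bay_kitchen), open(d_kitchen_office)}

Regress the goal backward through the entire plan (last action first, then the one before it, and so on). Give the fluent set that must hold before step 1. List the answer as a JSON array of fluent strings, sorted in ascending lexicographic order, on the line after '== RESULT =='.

Regress step by step:
  through step 2 (move(store,bay)): drop {at(bay)}, keep {locked(d_bay_kitchen), open(d_kitchen_office)}, require {at(store), open(d_bay_store)}
    → {at(store), locked(d_bay_kitchen), open(d_bay_store), open(d_kitchen_office)}
  through step 1 (move(office,store)): drop {at(store)}, keep {locked(d_bay_kitchen), open(d_bay_store), open(d_kitchen_office)}, require {at(office), open(d_office_store)}
    → {at(office), locked(d_bay_kitchen), open(d_bay_store), open(d_kitchen_office), open(d_office_store)}

== RESULT ==
["at(office)", "locked(d_bay_kitchen)", "open(d_bay_store)", "open(d_kitchen_office)", "open(d_office_store)"]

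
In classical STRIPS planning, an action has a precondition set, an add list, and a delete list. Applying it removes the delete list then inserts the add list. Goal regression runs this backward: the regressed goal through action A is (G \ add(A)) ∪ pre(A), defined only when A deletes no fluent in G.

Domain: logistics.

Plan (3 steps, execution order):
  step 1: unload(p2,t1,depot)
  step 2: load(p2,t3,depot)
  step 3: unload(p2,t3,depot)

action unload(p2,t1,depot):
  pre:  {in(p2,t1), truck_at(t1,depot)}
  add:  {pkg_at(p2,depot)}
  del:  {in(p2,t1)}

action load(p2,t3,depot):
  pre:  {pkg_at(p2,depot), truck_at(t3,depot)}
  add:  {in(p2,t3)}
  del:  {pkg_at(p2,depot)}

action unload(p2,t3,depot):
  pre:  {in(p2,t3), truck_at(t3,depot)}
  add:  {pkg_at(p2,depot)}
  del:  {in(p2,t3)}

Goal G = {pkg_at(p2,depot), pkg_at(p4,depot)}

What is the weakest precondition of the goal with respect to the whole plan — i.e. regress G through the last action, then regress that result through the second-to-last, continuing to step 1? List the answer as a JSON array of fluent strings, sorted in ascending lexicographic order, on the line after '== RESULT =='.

Regress step by step:
  through step 3 (unload(p2,t3,depot)): drop {pkg_at(p2,depot)}, keep {pkg_at(p4,depot)}, require {in(p2,t3), truck_at(t3,depot)}
    → {in(p2,t3), pkg_at(p4,depot), truck_at(t3,depot)}
  through step 2 (load(p2,t3,depot)): drop {in(p2,t3)}, keep {pkg_at(p4,depot), truck_at(t3,depot)}, require {pkg_at(p2,depot), truck_at(t3,depot)}
    → {pkg_at(p2,depot), pkg_at(p4,depot), truck_at(t3,depot)}
  through step 1 (unload(p2,t1,depot)): drop {pkg_at(p2,depot)}, keep {pkg_at(p4,depot), truck_at(t3,depot)}, require {in(p2,t1), truck_at(t1,depot)}
    → {in(p2,t1), pkg_at(p4,depot), truck_at(t1,depot), truck_at(t3,depot)}

== RESULT ==
["in(p2,t1)", "pkg_at(p4,depot)", "truck_at(t1,depot)", "truck_at(t3,depot)"]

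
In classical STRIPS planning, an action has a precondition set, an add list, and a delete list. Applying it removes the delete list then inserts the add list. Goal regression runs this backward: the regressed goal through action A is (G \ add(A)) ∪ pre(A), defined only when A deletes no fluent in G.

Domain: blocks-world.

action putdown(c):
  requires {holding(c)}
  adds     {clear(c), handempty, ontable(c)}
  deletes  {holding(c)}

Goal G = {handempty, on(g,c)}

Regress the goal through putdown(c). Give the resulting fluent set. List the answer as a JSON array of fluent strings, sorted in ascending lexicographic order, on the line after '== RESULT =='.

Regress:
  G ∩ del = {}  (empty — regression defined)
  G \ add = {handempty, on(g,c)} \ {clear(c), handempty, ontable(c)} = {on(g,c)}
  ∪ pre   = {on(g,c)} ∪ {holding(c)}
          = {holding(c), on(g,c)}

== RESULT ==
["holding(c)", "on(g,c)"]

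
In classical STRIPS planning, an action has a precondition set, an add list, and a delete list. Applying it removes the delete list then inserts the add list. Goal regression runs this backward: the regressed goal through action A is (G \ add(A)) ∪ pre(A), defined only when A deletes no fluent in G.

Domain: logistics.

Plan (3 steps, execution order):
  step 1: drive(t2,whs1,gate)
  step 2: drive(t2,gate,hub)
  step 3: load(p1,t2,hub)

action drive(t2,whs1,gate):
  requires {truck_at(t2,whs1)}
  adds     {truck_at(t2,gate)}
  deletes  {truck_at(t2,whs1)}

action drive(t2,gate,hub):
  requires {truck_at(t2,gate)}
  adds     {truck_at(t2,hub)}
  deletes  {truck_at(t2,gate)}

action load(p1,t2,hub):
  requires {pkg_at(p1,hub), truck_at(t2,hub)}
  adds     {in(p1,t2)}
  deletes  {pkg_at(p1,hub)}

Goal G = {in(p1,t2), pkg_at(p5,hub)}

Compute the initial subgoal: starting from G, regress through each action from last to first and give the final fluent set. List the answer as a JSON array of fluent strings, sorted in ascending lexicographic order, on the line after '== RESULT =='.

Regress step by step:
  through step 3 (load(p1,t2,hub)): drop {in(p1,t2)}, keep {pkg_at(p5,hub)}, require {pkg_at(p1,hub), truck_at(t2,hub)}
    → {pkg_at(p1,hub), pkg_at(p5,hub), truck_at(t2,hub)}
  through step 2 (drive(t2,gate,hub)): drop {truck_at(t2,hub)}, keep {pkg_at(p1,hub), pkg_at(p5,hub)}, require {truck_at(t2,gate)}
    → {pkg_at(p1,hub), pkg_at(p5,hub), truck_at(t2,gate)}
  through step 1 (drive(t2,whs1,gate)): drop {truck_at(t2,gate)}, keep {pkg_at(p1,hub), pkg_at(p5,hub)}, require {truck_at(t2,whs1)}
    → {pkg_at(p1,hub), pkg_at(p5,hub), truck_at(t2,whs1)}

== RESULT ==
["pkg_at(p1,hub)", "pkg_at(p5,hub)", "truck_at(t2,whs1)"]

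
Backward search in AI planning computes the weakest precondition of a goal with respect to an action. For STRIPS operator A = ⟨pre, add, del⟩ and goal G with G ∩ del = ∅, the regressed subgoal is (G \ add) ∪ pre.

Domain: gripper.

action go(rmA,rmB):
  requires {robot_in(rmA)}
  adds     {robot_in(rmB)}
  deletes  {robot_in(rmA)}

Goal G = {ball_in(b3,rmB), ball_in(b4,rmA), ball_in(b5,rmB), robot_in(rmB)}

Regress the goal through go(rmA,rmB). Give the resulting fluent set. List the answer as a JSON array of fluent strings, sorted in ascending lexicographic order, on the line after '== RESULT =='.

Compute (G \ add) ∪ pre:
  G ∩ del = {}  (empty — regression defined)
  G \ add = {ball_in(b3,rmB), ball_in(b4,rmA), ball_in(b5,rmB), robot_in(rmB)} \ {robot_in(rmB)} = {ball_in(b3,rmB), ball_in(b4,rmA), ball_in(b5,rmB)}
  ∪ pre   = {ball_in(b3,rmB), ball_in(b4,rmA), ball_in(b5,rmB)} ∪ {robot_in(rmA)}
          = {ball_in(b3,rmB), ball_in(b4,rmA), ball_in(b5,rmB), robot_in(rmA)}

== RESULT ==
["ball_in(b3,rmB)", "ball_in(b4,rmA)", "ball_in(b5,rmB)", "robot_in(rmA)"]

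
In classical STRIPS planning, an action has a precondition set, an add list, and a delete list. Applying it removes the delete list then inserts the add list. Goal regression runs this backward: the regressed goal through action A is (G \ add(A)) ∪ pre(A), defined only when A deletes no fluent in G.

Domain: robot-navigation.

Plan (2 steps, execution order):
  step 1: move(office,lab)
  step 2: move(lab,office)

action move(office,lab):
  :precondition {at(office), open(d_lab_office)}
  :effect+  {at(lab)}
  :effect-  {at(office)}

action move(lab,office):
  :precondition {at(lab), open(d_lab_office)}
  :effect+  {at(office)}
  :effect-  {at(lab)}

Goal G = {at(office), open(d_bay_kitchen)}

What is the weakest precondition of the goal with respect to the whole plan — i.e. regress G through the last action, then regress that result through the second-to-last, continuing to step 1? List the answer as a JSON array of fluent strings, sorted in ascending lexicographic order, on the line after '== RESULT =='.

Regress step by step:
  through step 2 (move(lab,office)): drop {at(office)}, keep {open(d_bay_kitchen)}, require {at(lab), open(d_lab_office)}
    → {at(lab), open(d_bay_kitchen), open(d_lab_office)}
  through step 1 (move(office,lab)): drop {at(lab)}, keep {open(d_bay_kitchen), open(d_lab_office)}, require {at(office), open(d_lab_office)}
    → {at(office), open(d_bay_kitchen), open(d_lab_office)}

== RESULT ==
["at(office)", "open(d_bay_kitchen)", "open(d_lab_office)"]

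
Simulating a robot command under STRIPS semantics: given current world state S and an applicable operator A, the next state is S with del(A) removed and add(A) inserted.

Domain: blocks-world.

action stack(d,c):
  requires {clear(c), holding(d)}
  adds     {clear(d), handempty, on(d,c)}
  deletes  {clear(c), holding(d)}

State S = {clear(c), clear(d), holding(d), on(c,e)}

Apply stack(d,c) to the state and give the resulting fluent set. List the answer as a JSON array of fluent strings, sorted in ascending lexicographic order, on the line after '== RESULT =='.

Progress:
  pre ⊆ S: {clear(c), holding(d)} ⊆ S  — applicable
  S \ del = {clear(d), on(c,e)}
  ∪ add   = {clear(d), handempty, on(c,e), on(d,c)}

== RESULT ==
["clear(d)", "handempty", "on(c,e)", "on(d,c)"]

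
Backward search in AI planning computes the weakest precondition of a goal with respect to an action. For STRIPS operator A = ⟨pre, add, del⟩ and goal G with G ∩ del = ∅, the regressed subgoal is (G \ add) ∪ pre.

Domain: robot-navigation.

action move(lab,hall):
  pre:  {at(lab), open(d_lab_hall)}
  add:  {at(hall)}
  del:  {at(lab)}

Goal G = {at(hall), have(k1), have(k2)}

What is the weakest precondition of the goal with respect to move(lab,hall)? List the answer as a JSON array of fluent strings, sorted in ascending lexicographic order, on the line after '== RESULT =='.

Compute (G \ add) ∪ pre:
  G ∩ del = {}  (empty — regression defined)
  G \ add = {at(hall), have(k1), have(k2)} \ {at(hall)} = {have(k1), have(k2)}
  ∪ pre   = {have(k1), have(k2)} ∪ {at(lab), open(d_lab_hall)}
          = {at(lab), have(k1), have(k2), open(d_lab_hall)}

== RESULT ==
["at(lab)", "have(k1)", "have(k2)", "open(d_lab_hall)"]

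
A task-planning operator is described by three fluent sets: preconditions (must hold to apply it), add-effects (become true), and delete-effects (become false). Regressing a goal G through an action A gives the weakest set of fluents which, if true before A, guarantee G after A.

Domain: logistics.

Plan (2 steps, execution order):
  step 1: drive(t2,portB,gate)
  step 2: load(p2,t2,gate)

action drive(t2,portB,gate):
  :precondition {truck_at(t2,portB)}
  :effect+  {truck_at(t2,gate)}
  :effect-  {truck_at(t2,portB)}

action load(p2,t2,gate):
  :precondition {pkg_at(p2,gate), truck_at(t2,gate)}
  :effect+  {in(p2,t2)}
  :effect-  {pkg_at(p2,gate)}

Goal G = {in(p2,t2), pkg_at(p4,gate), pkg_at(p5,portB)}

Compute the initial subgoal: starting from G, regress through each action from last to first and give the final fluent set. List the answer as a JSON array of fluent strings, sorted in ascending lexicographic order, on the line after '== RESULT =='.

Regress step by step:
  through step 2 (load(p2,t2,gate)): drop {in(p2,t2)}, keep {pkg_at(p4,gate), pkg_at(p5,portB)}, require {pkg_at(p2,gate), truck_at(t2,gate)}
    → {pkg_at(p2,gate), pkg_at(p4,gate), pkg_at(p5,portB), truck_at(t2,gate)}
  through step 1 (drive(t2,portB,gate)): drop {truck_at(t2,gate)}, keep {pkg_at(p2,gate), pkg_at(p4,gate), pkg_at(p5,portB)}, require {truck_at(t2,portB)}
    → {pkg_at(p2,gate), pkg_at(p4,gate), pkg_at(p5,portB), truck_at(t2,portB)}

== RESULT ==
["pkg_at(p2,gate)", "pkg_at(p4,gate)", "pkg_at(p5,portB)", "truck_at(t2,portB)"]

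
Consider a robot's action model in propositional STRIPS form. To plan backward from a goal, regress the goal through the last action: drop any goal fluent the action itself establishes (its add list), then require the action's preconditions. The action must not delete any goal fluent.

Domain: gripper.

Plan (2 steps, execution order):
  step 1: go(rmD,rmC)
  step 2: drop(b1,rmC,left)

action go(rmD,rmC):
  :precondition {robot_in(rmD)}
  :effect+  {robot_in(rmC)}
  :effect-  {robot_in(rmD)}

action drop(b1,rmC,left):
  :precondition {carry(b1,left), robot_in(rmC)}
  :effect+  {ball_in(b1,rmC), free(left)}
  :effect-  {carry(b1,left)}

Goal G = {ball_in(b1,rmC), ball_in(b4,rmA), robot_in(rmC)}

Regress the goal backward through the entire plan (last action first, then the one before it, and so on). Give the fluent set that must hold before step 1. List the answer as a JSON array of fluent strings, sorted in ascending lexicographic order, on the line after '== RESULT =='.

Regress step by step:
  through step 2 (drop(b1,rmC,left)): drop {ball_in(b1,rmC)}, keep {ball_in(b4,rmA), robot_in(rmC)}, require {carry(b1,left), robot_in(rmC)}
    → {ball_in(b4,rmA), carry(b1,left), robot_in(rmC)}
  through step 1 (go(rmD,rmC)): drop {robot_in(rmC)}, keep {ball_in(b4,rmA), carry(b1,left)}, require {robot_in(rmD)}
    → {ball_in(b4,rmA), carry(b1,left), robot_in(rmD)}

== RESULT ==
["ball_in(b4,rmA)", "carry(b1,left)", "robot_in(rmD)"]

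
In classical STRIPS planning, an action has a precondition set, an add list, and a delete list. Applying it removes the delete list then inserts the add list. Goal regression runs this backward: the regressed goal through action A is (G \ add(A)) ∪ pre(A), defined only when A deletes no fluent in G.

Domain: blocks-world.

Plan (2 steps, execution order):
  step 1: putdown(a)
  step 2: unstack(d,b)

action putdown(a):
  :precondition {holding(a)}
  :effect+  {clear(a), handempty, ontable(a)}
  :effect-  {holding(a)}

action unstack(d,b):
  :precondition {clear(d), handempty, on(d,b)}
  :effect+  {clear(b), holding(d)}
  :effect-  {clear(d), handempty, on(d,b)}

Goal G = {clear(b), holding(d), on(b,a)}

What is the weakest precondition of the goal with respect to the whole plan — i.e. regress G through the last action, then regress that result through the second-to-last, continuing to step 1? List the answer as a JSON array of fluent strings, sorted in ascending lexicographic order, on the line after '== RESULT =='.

Regress step by step:
  through step 2 (unstack(d,b)): drop {clear(b), holding(d)}, keep {on(b,a)}, require {clear(d), handempty, on(d,b)}
    → {clear(d), handempty, on(b,a), on(d,b)}
  through step 1 (putdown(a)): drop {handempty}, keep {clear(d), on(b,a), on(d,b)}, require {holding(a)}
    → {clear(d), holding(a), on(b,a), on(d,b)}

== RESULT ==
["clear(d)", "holding(a)", "on(b,a)", "on(d,b)"]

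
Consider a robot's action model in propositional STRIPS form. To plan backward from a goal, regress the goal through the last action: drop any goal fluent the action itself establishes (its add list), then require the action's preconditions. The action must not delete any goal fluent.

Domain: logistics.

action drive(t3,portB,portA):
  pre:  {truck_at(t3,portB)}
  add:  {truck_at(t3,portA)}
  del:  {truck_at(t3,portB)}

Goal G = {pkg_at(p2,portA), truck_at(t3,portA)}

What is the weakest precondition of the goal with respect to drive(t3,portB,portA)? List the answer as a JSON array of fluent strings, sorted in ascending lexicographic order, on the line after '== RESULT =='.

Regress:
  G ∩ del = {}  (empty — regression defined)
  G \ add = {pkg_at(p2,portA), truck_at(t3,portA)} \ {truck_at(t3,portA)} = {pkg_at(p2,portA)}
  ∪ pre   = {pkg_at(p2,portA)} ∪ {truck_at(t3,portB)}
          = {pkg_at(p2,portA), truck_at(t3,portB)}

== RESULT ==
["pkg_at(p2,portA)", "truck_at(t3,portB)"]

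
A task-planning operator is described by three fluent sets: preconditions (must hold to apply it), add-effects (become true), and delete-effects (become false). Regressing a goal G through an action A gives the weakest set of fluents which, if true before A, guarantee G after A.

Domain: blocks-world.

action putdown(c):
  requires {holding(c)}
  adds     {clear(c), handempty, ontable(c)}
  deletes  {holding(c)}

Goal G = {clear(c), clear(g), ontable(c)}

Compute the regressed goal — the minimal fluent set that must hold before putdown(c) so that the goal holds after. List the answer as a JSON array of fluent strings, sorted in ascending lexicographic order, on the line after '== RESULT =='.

Compute (G \ add) ∪ pre:
  G ∩ del = {}  (empty — regression defined)
  G \ add = {clear(c), clear(g), ontable(c)} \ {clear(c), handempty, ontable(c)} = {clear(g)}
  ∪ pre   = {clear(g)} ∪ {holding(c)}
          = {clear(g), holding(c)}

== RESULT ==
["clear(g)", "holding(c)"]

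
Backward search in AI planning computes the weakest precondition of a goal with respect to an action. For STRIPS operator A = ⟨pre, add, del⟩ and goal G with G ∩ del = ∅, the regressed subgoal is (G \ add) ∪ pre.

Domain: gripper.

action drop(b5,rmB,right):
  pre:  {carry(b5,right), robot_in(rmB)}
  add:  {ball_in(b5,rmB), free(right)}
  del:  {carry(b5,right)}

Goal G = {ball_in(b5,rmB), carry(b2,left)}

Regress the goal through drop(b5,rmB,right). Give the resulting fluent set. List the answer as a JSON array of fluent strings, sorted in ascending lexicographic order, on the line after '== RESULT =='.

Regress:
  G ∩ del = {}  (empty — regression defined)
  G \ add = {ball_in(b5,rmB), carry(b2,left)} \ {ball_in(b5,rmB), free(right)} = {carry(b2,left)}
  ∪ pre   = {carry(b2,left)} ∪ {carry(b5,right), robot_in(rmB)}
          = {carry(b2,left), carry(b5,right), robot_in(rmB)}

== RESULT ==
["carry(b2,left)", "carry(b5,right)", "robot_in(rmB)"]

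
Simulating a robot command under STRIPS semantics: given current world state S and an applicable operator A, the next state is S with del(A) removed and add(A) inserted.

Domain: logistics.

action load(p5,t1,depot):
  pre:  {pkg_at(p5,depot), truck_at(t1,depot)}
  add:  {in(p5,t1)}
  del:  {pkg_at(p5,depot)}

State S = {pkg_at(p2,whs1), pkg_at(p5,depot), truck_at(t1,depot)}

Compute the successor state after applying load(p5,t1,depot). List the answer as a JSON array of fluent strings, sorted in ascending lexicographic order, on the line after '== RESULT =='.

Compute (S \ del) ∪ add:
  pre ⊆ S: {pkg_at(p5,depot), truck_at(t1,depot)} ⊆ S  — applicable
  S \ del = {pkg_at(p2,whs1), truck_at(t1,depot)}
  ∪ add   = {in(p5,t1), pkg_at(p2,whs1), truck_at(t1,depot)}

== RESULT ==
["in(p5,t1)", "pkg_at(p2,whs1)", "truck_at(t1,depot)"]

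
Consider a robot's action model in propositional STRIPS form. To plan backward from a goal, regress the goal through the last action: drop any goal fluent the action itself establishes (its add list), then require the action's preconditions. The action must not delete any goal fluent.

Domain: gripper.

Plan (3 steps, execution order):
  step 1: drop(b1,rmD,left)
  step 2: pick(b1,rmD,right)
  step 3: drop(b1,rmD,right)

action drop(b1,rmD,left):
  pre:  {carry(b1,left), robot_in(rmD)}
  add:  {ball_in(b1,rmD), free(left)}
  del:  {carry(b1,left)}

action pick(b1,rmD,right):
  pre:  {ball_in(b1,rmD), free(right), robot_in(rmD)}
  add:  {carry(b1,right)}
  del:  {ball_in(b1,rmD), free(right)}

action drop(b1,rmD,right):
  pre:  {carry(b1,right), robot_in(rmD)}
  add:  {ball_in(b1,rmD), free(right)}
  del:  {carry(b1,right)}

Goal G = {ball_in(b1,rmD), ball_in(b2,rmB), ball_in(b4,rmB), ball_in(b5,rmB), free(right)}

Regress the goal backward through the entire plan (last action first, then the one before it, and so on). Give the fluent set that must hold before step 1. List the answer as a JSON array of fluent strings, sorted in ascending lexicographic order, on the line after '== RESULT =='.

Regress step by step:
  through step 3 (drop(b1,rmD,right)): drop {ball_in(b1,rmD), free(right)}, keep {ball_in(b2,rmB), ball_in(b4,rmB), ball_in(b5,rmB)}, require {carry(b1,right), robot_in(rmD)}
    → {ball_in(b2,rmB), ball_in(b4,rmB), ball_in(b5,rmB), carry(b1,right), robot_in(rmD)}
  through step 2 (pick(b1,rmD,right)): drop {carry(b1,right)}, keep {ball_in(b2,rmB), ball_in(b4,rmB), ball_in(b5,rmB), robot_in(rmD)}, require {ball_in(b1,rmD), free(right), robot_in(rmD)}
    → {ball_in(b1,rmD), ball_in(b2,rmB), ball_in(b4,rmB), ball_in(b5,rmB), free(right), robot_in(rmD)}
  through step 1 (drop(b1,rmD,left)): drop {ball_in(b1,rmD)}, keep {ball_in(b2,rmB), ball_in(b4,rmB), ball_in(b5,rmB), free(right), robot_in(rmD)}, require {carry(b1,left), robot_in(rmD)}
    → {ball_in(b2,rmB), ball_in(b4,rmB), ball_in(b5,rmB), carry(b1,left), free(right), robot_in(rmD)}

== RESULT ==
["ball_in(b2,rmB)", "ball_in(b4,rmB)", "ball_in(b5,rmB)", "carry(b1,left)", "free(right)", "robot_in(rmD)"]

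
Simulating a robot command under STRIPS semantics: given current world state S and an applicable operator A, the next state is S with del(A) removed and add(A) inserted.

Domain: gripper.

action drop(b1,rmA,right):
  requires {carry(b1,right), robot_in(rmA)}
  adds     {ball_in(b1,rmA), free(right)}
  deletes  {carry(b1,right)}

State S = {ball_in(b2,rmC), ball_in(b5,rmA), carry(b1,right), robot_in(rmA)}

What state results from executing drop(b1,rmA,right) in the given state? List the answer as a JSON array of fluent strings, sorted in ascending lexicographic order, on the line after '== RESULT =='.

Compute (S \ del) ∪ add:
  pre ⊆ S: {carry(b1,right), robot_in(rmA)} ⊆ S  — applicable
  S \ del = {ball_in(b2,rmC), ball_in(b5,rmA), robot_in(rmA)}
  ∪ add   = {ball_in(b1,rmA), ball_in(b2,rmC), ball_in(b5,rmA), free(right), robot_in(rmA)}

== RESULT ==
["ball_in(b1,rmA)", "ball_in(b2,rmC)", "ball_in(b5,rmA)", "free(right)", "robot_in(rmA)"]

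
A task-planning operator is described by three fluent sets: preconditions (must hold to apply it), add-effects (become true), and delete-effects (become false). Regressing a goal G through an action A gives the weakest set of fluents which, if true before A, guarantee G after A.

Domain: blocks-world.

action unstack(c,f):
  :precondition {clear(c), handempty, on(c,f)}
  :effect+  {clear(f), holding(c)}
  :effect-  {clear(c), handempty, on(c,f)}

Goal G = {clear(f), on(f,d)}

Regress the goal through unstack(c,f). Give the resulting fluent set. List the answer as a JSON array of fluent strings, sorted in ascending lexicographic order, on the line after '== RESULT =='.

Regress:
  G ∩ del = {}  (empty — regression defined)
  G \ add = {clear(f), on(f,d)} \ {clear(f), holding(c)} = {on(f,d)}
  ∪ pre   = {on(f,d)} ∪ {clear(c), handempty, on(c,f)}
          = {clear(c), handempty, on(c,f), on(f,d)}

== RESULT ==
["clear(c)", "handempty", "on(c,f)", "on(f,d)"]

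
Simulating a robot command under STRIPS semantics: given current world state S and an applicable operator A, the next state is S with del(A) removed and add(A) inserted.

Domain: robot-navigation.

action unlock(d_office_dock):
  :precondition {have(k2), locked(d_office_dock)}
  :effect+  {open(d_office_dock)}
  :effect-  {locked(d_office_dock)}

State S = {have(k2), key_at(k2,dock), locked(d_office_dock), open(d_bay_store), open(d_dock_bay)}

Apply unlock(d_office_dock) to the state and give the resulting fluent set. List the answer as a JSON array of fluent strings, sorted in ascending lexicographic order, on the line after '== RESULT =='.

Progress:
  pre ⊆ S: {have(k2), locked(d_office_dock)} ⊆ S  — applicable
  S \ del = {have(k2), key_at(k2,dock), open(d_bay_store), open(d_dock_bay)}
  ∪ add   = {have(k2), key_at(k2,dock), open(d_bay_store), open(d_dock_bay), open(d_office_dock)}

== RESULT ==
["have(k2)", "key_at(k2,dock)", "open(d_bay_store)", "open(d_dock_bay)", "open(d_office_dock)"]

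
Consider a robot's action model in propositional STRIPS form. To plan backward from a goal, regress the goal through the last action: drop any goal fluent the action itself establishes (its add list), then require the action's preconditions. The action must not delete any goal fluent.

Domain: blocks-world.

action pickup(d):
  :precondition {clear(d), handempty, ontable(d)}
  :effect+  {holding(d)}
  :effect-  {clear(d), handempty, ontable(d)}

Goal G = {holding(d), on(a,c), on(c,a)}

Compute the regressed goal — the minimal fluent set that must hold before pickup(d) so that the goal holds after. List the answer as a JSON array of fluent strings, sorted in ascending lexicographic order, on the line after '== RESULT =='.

Compute (G \ add) ∪ pre:
  G ∩ del = {}  (empty — regression defined)
  G \ add = {holding(d), on(a,c), on(c,a)} \ {holding(d)} = {on(a,c), on(c,a)}
  ∪ pre   = {on(a,c), on(c,a)} ∪ {clear(d), handempty, ontable(d)}
          = {clear(d), handempty, on(a,c), on(c,a), ontable(d)}

== RESULT ==
["clear(d)", "handempty", "on(a,c)", "on(c,a)", "ontable(d)"]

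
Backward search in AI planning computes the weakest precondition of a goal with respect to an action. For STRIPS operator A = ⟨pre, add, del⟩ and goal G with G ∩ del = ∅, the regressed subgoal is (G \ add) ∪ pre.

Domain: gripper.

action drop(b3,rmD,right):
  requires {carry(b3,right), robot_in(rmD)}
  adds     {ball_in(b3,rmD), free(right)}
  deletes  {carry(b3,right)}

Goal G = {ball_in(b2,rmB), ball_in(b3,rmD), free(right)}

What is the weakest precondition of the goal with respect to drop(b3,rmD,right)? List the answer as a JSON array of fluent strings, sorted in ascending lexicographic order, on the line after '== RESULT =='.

Compute (G \ add) ∪ pre:
  G ∩ del = {}  (empty — regression defined)
  G \ add = {ball_in(b2,rmB), ball_in(b3,rmD), free(right)} \ {ball_in(b3,rmD), free(right)} = {ball_in(b2,rmB)}
  ∪ pre   = {ball_in(b2,rmB)} ∪ {carry(b3,right), robot_in(rmD)}
          = {ball_in(b2,rmB), carry(b3,right), robot_in(rmD)}

== RESULT ==
["ball_in(b2,rmB)", "carry(b3,right)", "robot_in(rmD)"]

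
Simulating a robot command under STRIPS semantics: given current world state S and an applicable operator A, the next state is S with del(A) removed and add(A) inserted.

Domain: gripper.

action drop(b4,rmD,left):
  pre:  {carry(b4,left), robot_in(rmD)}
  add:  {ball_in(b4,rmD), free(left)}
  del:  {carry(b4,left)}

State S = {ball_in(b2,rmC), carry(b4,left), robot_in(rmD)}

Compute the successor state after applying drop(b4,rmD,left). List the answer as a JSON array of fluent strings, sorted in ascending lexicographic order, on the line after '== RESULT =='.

Compute (S \ del) ∪ add:
  pre ⊆ S: {carry(b4,left), robot_in(rmD)} ⊆ S  — applicable
  S \ del = {ball_in(b2,rmC), robot_in(rmD)}
  ∪ add   = {ball_in(b2,rmC), ball_in(b4,rmD), free(left), robot_in(rmD)}

== RESULT ==
["ball_in(b2,rmC)", "ball_in(b4,rmD)", "free(left)", "robot_in(rmD)"]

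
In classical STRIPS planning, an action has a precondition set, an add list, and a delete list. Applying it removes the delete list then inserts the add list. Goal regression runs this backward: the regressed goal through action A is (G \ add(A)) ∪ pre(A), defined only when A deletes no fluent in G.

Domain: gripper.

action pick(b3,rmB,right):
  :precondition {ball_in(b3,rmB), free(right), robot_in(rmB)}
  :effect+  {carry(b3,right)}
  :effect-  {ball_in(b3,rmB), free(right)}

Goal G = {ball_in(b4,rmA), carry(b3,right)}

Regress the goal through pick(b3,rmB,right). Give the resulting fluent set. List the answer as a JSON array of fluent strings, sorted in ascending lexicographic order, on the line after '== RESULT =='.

Regress:
  G ∩ del = {}  (empty — regression defined)
  G \ add = {ball_in(b4,rmA), carry(b3,right)} \ {carry(b3,right)} = {ball_in(b4,rmA)}
  ∪ pre   = {ball_in(b4,rmA)} ∪ {ball_in(b3,rmB), free(right), robot_in(rmB)}
          = {ball_in(b3,rmB), ball_in(b4,rmA), free(right), robot_in(rmB)}

== RESULT ==
["ball_in(b3,rmB)", "ball_in(b4,rmA)", "free(right)", "robot_in(rmB)"]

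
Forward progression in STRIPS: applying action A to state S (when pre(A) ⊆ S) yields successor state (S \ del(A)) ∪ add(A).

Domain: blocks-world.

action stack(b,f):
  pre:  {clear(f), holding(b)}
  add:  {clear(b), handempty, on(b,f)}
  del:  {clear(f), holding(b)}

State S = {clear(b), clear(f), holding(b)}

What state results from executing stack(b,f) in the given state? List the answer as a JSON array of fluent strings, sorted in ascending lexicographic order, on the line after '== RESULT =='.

Compute (S \ del) ∪ add:
  pre ⊆ S: {clear(f), holding(b)} ⊆ S  — applicable
  S \ del = {clear(b)}
  ∪ add   = {clear(b), handempty, on(b,f)}

== RESULT ==
["clear(b)", "handempty", "on(b,f)"]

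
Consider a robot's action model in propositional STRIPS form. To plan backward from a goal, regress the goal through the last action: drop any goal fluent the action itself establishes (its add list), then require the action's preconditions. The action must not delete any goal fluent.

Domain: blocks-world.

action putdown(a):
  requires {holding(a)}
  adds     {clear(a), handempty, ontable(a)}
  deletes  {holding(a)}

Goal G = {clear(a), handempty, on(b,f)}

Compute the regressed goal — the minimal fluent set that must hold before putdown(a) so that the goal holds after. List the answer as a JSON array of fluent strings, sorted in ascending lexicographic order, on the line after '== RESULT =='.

Compute (G \ add) ∪ pre:
  G ∩ del = {}  (empty — regression defined)
  G \ add = {clear(a), handempty, on(b,f)} \ {clear(a), handempty, ontable(a)} = {on(b,f)}
  ∪ pre   = {on(b,f)} ∪ {holding(a)}
          = {holding(a), on(b,f)}

== RESULT ==
["holding(a)", "on(b,f)"]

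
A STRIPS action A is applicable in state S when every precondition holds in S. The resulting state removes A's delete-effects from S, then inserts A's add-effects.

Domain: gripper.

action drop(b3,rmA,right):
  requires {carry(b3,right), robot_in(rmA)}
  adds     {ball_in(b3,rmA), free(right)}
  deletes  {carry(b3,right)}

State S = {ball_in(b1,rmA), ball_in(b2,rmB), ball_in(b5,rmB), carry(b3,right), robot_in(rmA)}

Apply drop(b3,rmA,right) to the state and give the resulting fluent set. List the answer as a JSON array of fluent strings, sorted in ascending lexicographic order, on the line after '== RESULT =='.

Progress:
  pre ⊆ S: {carry(b3,right), robot_in(rmA)} ⊆ S  — applicable
  S \ del = {ball_in(b1,rmA), ball_in(b2,rmB), ball_in(b5,rmB), robot_in(rmA)}
  ∪ add   = {ball_in(b1,rmA), ball_in(b2,rmB), ball_in(b3,rmA), ball_in(b5,rmB), free(right), robot_in(rmA)}

== RESULT ==
["ball_in(b1,rmA)", "ball_in(b2,rmB)", "ball_in(b3,rmA)", "ball_in(b5,rmB)", "free(right)", "robot_in(rmA)"]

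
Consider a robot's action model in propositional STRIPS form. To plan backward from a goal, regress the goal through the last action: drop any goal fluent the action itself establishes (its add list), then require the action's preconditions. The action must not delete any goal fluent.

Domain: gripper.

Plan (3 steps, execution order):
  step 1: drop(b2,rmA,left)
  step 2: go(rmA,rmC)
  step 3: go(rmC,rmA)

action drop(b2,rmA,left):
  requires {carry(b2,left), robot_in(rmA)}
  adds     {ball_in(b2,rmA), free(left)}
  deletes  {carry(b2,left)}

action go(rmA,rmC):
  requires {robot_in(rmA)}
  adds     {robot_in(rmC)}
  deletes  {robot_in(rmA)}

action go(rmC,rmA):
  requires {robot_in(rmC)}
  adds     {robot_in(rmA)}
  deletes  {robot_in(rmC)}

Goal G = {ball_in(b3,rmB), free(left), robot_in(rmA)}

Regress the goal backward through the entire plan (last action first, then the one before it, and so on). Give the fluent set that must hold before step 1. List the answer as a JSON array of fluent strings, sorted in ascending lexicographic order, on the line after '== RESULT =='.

Regress step by step:
  through step 3 (go(rmC,rmA)): drop {robot_in(rmA)}, keep {ball_in(b3,rmB), free(left)}, require {robot_in(rmC)}
    → {ball_in(b3,rmB), free(left), robot_in(rmC)}
  through step 2 (go(rmA,rmC)): drop {robot_in(rmC)}, keep {ball_in(b3,rmB), free(left)}, require {robot_in(rmA)}
    → {ball_in(b3,rmB), free(left), robot_in(rmA)}
  through step 1 (drop(b2,rmA,left)): drop {free(left)}, keep {ball_in(b3,rmB), robot_in(rmA)}, require {carry(b2,left), robot_in(rmA)}
    → {ball_in(b3,rmB), carry(b2,left), robot_in(rmA)}

== RESULT ==
["ball_in(b3,rmB)", "carry(b2,left)", "robot_in(rmA)"]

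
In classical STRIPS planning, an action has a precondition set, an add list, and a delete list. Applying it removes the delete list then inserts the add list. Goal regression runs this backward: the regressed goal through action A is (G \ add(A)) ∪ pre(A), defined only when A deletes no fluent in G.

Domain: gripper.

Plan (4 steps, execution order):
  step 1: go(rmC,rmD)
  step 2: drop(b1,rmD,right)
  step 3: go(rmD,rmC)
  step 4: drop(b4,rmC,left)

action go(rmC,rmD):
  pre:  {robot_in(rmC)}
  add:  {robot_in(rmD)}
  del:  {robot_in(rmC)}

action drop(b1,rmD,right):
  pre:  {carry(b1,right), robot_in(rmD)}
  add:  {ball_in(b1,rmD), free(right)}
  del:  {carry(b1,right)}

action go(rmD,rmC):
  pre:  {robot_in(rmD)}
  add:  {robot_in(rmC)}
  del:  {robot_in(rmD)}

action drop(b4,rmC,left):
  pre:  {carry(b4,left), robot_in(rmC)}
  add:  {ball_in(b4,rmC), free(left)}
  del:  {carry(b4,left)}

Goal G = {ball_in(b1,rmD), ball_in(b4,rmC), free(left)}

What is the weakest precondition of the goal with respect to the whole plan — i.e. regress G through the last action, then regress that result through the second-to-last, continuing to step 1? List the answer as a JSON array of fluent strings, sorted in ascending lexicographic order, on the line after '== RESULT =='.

Regress step by step:
  through step 4 (drop(b4,rmC,left)): drop {ball_in(b4,rmC), free(left)}, keep {ball_in(b1,rmD)}, require {carry(b4,left), robot_in(rmC)}
    → {ball_in(b1,rmD), carry(b4,left), robot_in(rmC)}
  through step 3 (go(rmD,rmC)): drop {robot_in(rmC)}, keep {ball_in(b1,rmD), carry(b4,left)}, require {robot_in(rmD)}
    → {ball_in(b1,rmD), carry(b4,left), robot_in(rmD)}
  through step 2 (drop(b1,rmD,right)): drop {ball_in(b1,rmD)}, keep {carry(b4,left), robot_in(rmD)}, require {carry(b1,right), robot_in(rmD)}
    → {carry(b1,right), carry(b4,left), robot_in(rmD)}
  through step 1 (go(rmC,rmD)): drop {robot_in(rmD)}, keep {carry(b1,right), carry(b4,left)}, require {robot_in(rmC)}
    → {carry(b1,right), carry(b4,left), robot_in(rmC)}

== RESULT ==
["carry(b1,right)", "carry(b4,left)", "robot_in(rmC)"]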